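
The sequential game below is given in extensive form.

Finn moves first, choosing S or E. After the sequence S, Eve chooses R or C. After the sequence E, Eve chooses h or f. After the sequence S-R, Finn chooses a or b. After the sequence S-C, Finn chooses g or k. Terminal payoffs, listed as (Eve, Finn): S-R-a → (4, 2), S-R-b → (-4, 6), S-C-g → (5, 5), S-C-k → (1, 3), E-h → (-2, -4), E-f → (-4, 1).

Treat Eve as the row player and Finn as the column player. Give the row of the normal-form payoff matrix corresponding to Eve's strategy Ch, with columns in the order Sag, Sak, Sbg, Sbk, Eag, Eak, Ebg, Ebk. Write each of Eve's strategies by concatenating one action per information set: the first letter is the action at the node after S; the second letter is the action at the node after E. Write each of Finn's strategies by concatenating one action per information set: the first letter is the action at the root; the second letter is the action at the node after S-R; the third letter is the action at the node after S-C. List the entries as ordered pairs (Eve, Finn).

(5,5) (1,3) (5,5) (1,3) (-2,-4) (-2,-4) (-2,-4) (-2,-4)

vs Sag: Finn plays S → Eve plays C at [S] → Finn plays g at [S-C] → (5, 5)
vs Sak: Finn plays S → Eve plays C at [S] → Finn plays k at [S-C] → (1, 3)
vs Sbg: Finn plays S → Eve plays C at [S] → Finn plays g at [S-C] → (5, 5)
vs Sbk: Finn plays S → Eve plays C at [S] → Finn plays k at [S-C] → (1, 3)
vs Eag: Finn plays E → Eve plays h at [E] → (-2, -4)
vs Eak: Finn plays E → Eve plays h at [E] → (-2, -4)
vs Ebg: Finn plays E → Eve plays h at [E] → (-2, -4)
vs Ebk: Finn plays E → Eve plays h at [E] → (-2, -4)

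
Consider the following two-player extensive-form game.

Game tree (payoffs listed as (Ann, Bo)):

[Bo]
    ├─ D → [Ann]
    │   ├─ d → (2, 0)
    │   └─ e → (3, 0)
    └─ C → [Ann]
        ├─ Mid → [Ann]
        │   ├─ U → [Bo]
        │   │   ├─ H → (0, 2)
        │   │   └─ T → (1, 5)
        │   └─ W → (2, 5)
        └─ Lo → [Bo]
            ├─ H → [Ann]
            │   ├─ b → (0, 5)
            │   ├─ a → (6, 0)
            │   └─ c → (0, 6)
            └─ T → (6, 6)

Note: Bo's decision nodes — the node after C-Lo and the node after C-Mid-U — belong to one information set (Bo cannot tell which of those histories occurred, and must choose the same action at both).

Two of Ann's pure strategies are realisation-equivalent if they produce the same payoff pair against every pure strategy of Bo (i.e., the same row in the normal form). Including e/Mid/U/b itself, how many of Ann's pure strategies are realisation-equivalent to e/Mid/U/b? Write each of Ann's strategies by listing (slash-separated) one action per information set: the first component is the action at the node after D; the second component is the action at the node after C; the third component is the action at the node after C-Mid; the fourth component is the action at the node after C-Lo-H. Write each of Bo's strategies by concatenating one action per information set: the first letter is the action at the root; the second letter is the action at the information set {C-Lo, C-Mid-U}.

Row for e/Mid/U/b (columns DH, DT, CH, CT): (3,0) (3,0) (0,2) (1,5).
Under e/Mid/U/b, Ann's choice at the node after C-Lo-H can never be reached regardless of what Bo does, so varying those choices leaves every outcome unchanged.
Holding the reachable choices fixed and varying the unreachable one freely already gives 3 equivalent strategies.
No other strategy reproduces this row, so those 3 are the full class: e/Mid/U/b, e/Mid/U/a, e/Mid/U/c.

3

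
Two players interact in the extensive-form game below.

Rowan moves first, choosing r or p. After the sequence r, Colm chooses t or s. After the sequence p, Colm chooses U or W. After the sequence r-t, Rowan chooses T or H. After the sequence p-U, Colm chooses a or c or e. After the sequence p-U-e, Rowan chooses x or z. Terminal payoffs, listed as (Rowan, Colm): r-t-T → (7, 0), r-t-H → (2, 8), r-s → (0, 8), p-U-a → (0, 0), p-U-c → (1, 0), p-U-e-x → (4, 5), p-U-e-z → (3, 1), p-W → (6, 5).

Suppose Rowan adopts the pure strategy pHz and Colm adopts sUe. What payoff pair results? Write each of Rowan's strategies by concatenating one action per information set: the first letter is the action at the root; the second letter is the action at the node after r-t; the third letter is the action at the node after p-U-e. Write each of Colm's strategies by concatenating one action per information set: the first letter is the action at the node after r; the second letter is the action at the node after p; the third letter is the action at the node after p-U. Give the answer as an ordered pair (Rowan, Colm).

Trace the play path from the root:
  Rowan plays p
  Colm plays U at [p]
  Colm plays e at [p-U]
  Rowan plays z at [p-U-e]
→ terminal payoff (3, 1).
(Rowan's choice at the node after r-t is never reached on this path, so it doesn't affect the outcome.)

(3, 1)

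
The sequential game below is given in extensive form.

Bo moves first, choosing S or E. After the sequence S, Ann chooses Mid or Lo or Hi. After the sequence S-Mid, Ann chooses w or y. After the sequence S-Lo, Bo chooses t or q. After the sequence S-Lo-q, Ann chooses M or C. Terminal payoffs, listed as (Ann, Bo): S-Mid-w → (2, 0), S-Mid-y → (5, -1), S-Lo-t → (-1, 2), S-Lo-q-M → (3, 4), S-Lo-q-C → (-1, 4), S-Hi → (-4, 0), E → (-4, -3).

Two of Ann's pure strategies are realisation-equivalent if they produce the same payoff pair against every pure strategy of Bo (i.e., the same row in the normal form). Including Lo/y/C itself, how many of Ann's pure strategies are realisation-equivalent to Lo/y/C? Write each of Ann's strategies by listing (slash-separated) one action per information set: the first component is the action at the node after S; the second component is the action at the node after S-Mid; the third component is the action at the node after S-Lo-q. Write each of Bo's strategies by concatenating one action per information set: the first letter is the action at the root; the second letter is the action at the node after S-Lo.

2

Row for Lo/y/C (columns St, Sq, Et, Eq): (-1,2) (-1,4) (-4,-3) (-4,-3).
Under Lo/y/C, Ann's choice at the node after S-Mid can never be reached regardless of what Bo does, so varying those choices leaves every outcome unchanged.
Holding the reachable choices fixed and varying the unreachable one freely already gives 2 equivalent strategies.
No other strategy reproduces this row, so those 2 are the full class: Lo/w/C, Lo/y/C.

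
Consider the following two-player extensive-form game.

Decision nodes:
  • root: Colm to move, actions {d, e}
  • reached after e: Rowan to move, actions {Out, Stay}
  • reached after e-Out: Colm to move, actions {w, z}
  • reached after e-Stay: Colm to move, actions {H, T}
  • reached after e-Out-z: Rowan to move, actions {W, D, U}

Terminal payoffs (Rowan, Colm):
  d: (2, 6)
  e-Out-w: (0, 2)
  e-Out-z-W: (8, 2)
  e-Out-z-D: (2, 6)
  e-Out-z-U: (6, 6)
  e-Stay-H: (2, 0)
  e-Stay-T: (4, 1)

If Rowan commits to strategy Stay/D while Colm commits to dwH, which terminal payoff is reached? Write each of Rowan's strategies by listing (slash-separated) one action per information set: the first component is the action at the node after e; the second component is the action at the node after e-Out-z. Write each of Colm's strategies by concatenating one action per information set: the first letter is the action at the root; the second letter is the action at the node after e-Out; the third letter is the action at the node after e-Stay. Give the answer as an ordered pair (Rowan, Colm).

(2, 6)

Trace the play path from the root:
  Colm plays d
→ terminal payoff (2, 6).
(Rowan's choice at the node after e is never reached on this path, so it doesn't affect the outcome.)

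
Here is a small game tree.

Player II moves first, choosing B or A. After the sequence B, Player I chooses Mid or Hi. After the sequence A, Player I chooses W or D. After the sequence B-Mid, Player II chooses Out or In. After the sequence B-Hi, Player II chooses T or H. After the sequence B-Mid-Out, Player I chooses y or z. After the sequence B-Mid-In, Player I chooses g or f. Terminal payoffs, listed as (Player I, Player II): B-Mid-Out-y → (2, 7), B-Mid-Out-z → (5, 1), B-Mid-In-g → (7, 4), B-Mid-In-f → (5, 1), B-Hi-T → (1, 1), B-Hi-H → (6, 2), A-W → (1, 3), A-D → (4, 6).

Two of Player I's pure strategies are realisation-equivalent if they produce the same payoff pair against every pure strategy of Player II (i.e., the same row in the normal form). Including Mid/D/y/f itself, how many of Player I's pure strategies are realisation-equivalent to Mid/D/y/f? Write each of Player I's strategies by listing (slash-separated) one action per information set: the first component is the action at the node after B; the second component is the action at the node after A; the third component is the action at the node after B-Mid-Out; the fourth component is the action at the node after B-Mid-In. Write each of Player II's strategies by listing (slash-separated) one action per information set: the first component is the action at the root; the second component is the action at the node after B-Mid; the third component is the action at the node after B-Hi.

1

Row for Mid/D/y/f (columns B/Out/T, B/Out/H, B/In/T, B/In/H, A/Out/T, A/Out/H, A/In/T, A/In/H): (2,7) (2,7) (5,1) (5,1) (4,6) (4,6) (4,6) (4,6).
Every one of Player I's information sets is on the play path for some reply by Player II when Player I follows Mid/D/y/f.
Changing the action at any of them therefore changes at least one column, so only Mid/D/y/f itself gives this row.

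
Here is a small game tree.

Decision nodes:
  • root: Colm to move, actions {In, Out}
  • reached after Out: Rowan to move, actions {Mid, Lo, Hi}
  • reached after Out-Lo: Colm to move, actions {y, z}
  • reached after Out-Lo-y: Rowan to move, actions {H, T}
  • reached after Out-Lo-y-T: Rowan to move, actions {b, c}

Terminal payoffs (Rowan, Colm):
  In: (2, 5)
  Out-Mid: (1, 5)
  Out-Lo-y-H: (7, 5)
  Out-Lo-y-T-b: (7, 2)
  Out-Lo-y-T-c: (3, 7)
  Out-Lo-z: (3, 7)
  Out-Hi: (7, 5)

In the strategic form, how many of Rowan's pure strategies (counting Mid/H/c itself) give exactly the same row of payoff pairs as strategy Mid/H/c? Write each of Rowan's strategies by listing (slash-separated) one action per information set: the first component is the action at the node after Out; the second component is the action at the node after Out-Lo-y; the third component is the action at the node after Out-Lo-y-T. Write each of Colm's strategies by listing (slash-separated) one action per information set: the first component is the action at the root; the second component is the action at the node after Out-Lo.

4

Row for Mid/H/c (columns In/y, In/z, Out/y, Out/z): (2,5) (2,5) (1,5) (1,5).
Under Mid/H/c, Rowan's choice at the node after Out-Lo-y and at the node after Out-Lo-y-T can never be reached regardless of what Colm does, so varying those choices leaves every outcome unchanged.
Holding the reachable choices fixed and varying the unreachable ones freely already gives 2 × 2 = 4 equivalent strategies.
No other strategy reproduces this row, so those 4 are the full class: Mid/H/b, Mid/H/c, Mid/T/b, Mid/T/c.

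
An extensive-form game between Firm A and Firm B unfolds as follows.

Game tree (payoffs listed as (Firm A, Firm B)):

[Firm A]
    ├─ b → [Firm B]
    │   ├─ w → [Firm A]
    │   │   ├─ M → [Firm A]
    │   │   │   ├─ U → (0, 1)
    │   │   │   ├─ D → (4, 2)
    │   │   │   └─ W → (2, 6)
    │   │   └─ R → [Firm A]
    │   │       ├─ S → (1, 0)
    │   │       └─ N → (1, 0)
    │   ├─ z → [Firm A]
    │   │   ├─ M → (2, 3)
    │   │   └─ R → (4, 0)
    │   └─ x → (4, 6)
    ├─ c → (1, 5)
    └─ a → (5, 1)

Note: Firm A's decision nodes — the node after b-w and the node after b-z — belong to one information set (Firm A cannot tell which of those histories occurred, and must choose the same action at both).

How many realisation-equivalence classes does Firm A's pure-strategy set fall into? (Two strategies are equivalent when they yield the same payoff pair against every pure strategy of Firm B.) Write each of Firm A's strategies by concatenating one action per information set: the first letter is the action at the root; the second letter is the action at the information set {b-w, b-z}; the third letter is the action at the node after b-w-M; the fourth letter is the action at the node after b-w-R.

6

Firm A has 36 pure strategies: bMUS, bMUN, bMDS, bMDN, bMWS, bMWN, bRUS, bRUN, bRDS, bRDN, bRWS, bRWN, cMUS, cMUN, cMDS, cMDN, cMWS, cMWN, cRUS, cRUN, cRDS, cRDN, cRWS, cRWN, aMUS, aMUN, aMDS, aMDN, aMWS, aMWN, aRUS, aRUN, aRDS, aRDN, aRWS, aRWN. Columns: w, z, x.
{bMUS, bMUN} → row (0,1) (2,3) (4,6)
{bMDS, bMDN} → row (4,2) (2,3) (4,6)
{bMWS, bMWN} → row (2,6) (2,3) (4,6)
{bRUS, bRUN, bRDS, bRDN, bRWS, bRWN} → row (1,0) (4,0) (4,6)
{cMUS, cMUN, cMDS, cMDN, cMWS, cMWN, cRUS, cRUN, cRDS, cRDN, cRWS, cRWN} → row (1,5) (1,5) (1,5)
{aMUS, aMUN, aMDS, aMDN, aMWS, aMWN, aRUS, aRUN, aRDS, aRDN, aRWS, aRWN} → row (5,1) (5,1) (5,1)
That's 6 distinct rows out of 36 strategies.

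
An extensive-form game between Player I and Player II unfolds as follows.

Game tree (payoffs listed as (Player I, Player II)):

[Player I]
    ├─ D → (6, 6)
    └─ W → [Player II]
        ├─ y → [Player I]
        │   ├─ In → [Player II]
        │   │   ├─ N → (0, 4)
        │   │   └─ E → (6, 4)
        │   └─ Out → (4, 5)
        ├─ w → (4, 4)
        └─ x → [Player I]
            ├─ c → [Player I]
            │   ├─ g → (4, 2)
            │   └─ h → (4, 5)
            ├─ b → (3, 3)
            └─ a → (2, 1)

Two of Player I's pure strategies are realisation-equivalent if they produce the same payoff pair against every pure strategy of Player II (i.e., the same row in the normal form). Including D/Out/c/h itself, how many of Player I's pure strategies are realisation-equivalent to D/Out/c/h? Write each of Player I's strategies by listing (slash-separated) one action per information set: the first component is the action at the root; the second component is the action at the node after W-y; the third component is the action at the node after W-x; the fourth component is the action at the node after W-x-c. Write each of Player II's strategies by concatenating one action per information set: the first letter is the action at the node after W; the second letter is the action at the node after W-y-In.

Row for D/Out/c/h (columns yN, yE, wN, wE, xN, xE): (6,6) (6,6) (6,6) (6,6) (6,6) (6,6).
Under D/Out/c/h, Player I's choice at the node after W-y and at the node after W-x and at the node after W-x-c can never be reached regardless of what Player II does, so varying those choices leaves every outcome unchanged.
Holding the reachable choices fixed and varying the unreachable ones freely already gives 2 × 3 × 2 = 12 equivalent strategies.
No other strategy reproduces this row, so those 12 are the full class: D/In/c/g, D/In/c/h, D/In/b/g, D/In/b/h, D/In/a/g, D/In/a/h, D/Out/c/g, D/Out/c/h, D/Out/b/g, D/Out/b/h, D/Out/a/g, D/Out/a/h.

12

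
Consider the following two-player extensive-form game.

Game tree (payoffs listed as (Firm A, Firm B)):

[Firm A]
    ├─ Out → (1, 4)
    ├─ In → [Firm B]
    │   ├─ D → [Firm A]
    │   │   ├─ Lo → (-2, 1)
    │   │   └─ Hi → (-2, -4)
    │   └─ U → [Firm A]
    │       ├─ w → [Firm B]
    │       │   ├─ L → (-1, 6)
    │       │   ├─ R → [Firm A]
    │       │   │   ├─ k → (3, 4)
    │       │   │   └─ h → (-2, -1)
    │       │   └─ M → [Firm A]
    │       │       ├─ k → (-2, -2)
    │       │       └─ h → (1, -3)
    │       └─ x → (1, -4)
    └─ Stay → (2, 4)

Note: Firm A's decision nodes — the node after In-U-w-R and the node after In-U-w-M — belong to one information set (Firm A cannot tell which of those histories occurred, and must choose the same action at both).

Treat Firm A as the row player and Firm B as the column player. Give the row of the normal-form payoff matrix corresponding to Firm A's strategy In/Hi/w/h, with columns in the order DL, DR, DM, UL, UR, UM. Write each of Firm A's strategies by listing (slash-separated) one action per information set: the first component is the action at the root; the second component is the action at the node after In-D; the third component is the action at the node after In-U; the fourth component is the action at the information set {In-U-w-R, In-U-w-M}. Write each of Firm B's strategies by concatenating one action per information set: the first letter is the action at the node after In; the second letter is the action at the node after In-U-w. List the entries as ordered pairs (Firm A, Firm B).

(-2,-4) (-2,-4) (-2,-4) (-1,6) (-2,-1) (1,-3)

vs DL: Firm A plays In → Firm B plays D at [In] → Firm A plays Hi at [In-D] → (-2, -4)
vs DR: Firm A plays In → Firm B plays D at [In] → Firm A plays Hi at [In-D] → (-2, -4)
vs DM: Firm A plays In → Firm B plays D at [In] → Firm A plays Hi at [In-D] → (-2, -4)
vs UL: Firm A plays In → Firm B plays U at [In] → Firm A plays w at [In-U] → Firm B plays L at [In-U-w] → (-1, 6)
vs UR: Firm A plays In → Firm B plays U at [In] → Firm A plays w at [In-U] → Firm B plays R at [In-U-w] → Firm A plays h at [In-U-w-R] → (-2, -1)
vs UM: Firm A plays In → Firm B plays U at [In] → Firm A plays w at [In-U] → Firm B plays M at [In-U-w] → Firm A plays h at [In-U-w-M] → (1, -3)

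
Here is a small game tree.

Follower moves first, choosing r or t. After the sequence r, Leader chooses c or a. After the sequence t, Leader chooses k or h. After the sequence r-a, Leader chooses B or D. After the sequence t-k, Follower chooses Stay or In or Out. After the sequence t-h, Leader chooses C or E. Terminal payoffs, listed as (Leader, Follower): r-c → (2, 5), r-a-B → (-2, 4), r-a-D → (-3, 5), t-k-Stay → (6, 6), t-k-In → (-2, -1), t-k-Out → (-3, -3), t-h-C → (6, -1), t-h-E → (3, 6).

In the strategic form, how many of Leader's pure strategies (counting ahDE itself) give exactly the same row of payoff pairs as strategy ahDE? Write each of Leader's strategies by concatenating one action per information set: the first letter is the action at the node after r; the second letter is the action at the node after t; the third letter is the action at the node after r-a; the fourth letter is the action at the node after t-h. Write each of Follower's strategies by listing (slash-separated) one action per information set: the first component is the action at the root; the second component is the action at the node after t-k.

1

Row for ahDE (columns r/Stay, r/In, r/Out, t/Stay, t/In, t/Out): (-3,5) (-3,5) (-3,5) (3,6) (3,6) (3,6).
Every one of Leader's information sets is on the play path for some reply by Follower when Leader follows ahDE.
Changing the action at any of them therefore changes at least one column, so only ahDE itself gives this row.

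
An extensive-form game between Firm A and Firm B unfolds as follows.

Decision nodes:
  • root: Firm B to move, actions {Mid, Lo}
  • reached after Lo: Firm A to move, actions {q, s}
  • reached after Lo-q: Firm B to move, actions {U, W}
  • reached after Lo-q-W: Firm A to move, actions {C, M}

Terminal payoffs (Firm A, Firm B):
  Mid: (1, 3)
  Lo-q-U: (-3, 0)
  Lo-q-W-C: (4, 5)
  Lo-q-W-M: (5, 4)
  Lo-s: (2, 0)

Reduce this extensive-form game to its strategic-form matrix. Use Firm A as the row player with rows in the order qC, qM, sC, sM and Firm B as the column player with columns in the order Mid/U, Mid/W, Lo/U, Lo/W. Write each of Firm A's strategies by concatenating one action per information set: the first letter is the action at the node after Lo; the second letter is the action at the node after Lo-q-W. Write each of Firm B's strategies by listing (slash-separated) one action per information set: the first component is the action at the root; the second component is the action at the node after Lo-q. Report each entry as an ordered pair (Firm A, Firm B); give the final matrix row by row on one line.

        Mid/U    Mid/W     Lo/U     Lo/W
  qC    (1,3)    (1,3)   (-3,0)    (4,5)
  qM    (1,3)    (1,3)   (-3,0)    (5,4)
  sC    (1,3)    (1,3)    (2,0)    (2,0)
  sM    (1,3)    (1,3)    (2,0)    (2,0)

qC: (1,3) (1,3) (-3,0) (4,5) | qM: (1,3) (1,3) (-3,0) (5,4) | sC: (1,3) (1,3) (2,0) (2,0) | sM: (1,3) (1,3) (2,0) (2,0)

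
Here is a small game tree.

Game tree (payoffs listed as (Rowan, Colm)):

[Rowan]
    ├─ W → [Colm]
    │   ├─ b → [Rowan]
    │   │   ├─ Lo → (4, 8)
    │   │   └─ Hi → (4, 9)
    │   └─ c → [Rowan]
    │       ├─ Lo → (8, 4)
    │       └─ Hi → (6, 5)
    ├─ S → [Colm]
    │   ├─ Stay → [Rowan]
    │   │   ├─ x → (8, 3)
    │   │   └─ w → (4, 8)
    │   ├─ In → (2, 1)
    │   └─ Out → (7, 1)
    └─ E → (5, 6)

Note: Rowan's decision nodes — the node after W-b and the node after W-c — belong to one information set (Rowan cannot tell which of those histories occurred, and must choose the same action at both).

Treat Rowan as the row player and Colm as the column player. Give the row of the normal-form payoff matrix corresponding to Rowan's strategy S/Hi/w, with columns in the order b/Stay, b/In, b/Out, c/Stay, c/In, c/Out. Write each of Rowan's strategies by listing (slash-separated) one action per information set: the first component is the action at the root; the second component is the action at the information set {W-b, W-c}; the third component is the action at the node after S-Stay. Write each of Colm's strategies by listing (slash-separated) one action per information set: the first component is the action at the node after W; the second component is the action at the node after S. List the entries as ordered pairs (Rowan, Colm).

(4,8) (2,1) (7,1) (4,8) (2,1) (7,1)

vs b/Stay: Rowan plays S → Colm plays Stay at [S] → Rowan plays w at [S-Stay] → (4, 8)
vs b/In: Rowan plays S → Colm plays In at [S] → (2, 1)
vs b/Out: Rowan plays S → Colm plays Out at [S] → (7, 1)
vs c/Stay: Rowan plays S → Colm plays Stay at [S] → Rowan plays w at [S-Stay] → (4, 8)
vs c/In: Rowan plays S → Colm plays In at [S] → (2, 1)
vs c/Out: Rowan plays S → Colm plays Out at [S] → (7, 1)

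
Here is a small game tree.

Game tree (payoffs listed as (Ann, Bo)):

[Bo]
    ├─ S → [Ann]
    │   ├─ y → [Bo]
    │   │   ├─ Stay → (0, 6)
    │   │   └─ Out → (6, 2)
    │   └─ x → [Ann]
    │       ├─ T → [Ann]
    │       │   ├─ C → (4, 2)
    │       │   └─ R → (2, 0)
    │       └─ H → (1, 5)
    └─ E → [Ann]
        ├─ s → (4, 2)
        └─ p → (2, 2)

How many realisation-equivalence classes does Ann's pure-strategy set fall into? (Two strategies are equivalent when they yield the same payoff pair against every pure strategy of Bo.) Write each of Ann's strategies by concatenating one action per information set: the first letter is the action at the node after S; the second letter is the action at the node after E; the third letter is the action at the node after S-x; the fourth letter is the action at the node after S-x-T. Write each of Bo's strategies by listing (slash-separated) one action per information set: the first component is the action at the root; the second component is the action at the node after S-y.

Ann has 16 pure strategies: ysTC, ysTR, ysHC, ysHR, ypTC, ypTR, ypHC, ypHR, xsTC, xsTR, xsHC, xsHR, xpTC, xpTR, xpHC, xpHR. Columns: S/Stay, S/Out, E/Stay, E/Out.
{ysTC, ysTR, ysHC, ysHR} → row (0,6) (6,2) (4,2) (4,2)
{ypTC, ypTR, ypHC, ypHR} → row (0,6) (6,2) (2,2) (2,2)
{xsTC} → row (4,2) (4,2) (4,2) (4,2)
{xsTR} → row (2,0) (2,0) (4,2) (4,2)
{xsHC, xsHR} → row (1,5) (1,5) (4,2) (4,2)
{xpTC} → row (4,2) (4,2) (2,2) (2,2)
{xpTR} → row (2,0) (2,0) (2,2) (2,2)
{xpHC, xpHR} → row (1,5) (1,5) (2,2) (2,2)
That's 8 distinct rows out of 16 strategies.

8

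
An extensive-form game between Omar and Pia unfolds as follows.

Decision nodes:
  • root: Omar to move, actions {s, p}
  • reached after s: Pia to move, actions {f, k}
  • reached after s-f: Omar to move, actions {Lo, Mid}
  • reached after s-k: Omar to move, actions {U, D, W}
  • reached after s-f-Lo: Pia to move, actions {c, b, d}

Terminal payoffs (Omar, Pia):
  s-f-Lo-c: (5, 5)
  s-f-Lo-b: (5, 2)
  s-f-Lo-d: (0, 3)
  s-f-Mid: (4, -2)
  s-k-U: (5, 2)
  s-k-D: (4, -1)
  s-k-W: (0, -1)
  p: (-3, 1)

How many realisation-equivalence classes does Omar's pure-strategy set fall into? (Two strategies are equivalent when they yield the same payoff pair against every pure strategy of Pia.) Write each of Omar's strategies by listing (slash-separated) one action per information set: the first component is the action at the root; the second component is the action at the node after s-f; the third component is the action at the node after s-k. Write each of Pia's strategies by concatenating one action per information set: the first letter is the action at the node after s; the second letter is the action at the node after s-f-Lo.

7

Omar has 12 pure strategies: s/Lo/U, s/Lo/D, s/Lo/W, s/Mid/U, s/Mid/D, s/Mid/W, p/Lo/U, p/Lo/D, p/Lo/W, p/Mid/U, p/Mid/D, p/Mid/W. Columns: fc, fb, fd, kc, kb, kd.
{s/Lo/U} → row (5,5) (5,2) (0,3) (5,2) (5,2) (5,2)
{s/Lo/D} → row (5,5) (5,2) (0,3) (4,-1) (4,-1) (4,-1)
{s/Lo/W} → row (5,5) (5,2) (0,3) (0,-1) (0,-1) (0,-1)
{s/Mid/U} → row (4,-2) (4,-2) (4,-2) (5,2) (5,2) (5,2)
{s/Mid/D} → row (4,-2) (4,-2) (4,-2) (4,-1) (4,-1) (4,-1)
{s/Mid/W} → row (4,-2) (4,-2) (4,-2) (0,-1) (0,-1) (0,-1)
{p/Lo/U, p/Lo/D, p/Lo/W, p/Mid/U, p/Mid/D, p/Mid/W} → row (-3,1) (-3,1) (-3,1) (-3,1) (-3,1) (-3,1)
That's 7 distinct rows out of 12 strategies.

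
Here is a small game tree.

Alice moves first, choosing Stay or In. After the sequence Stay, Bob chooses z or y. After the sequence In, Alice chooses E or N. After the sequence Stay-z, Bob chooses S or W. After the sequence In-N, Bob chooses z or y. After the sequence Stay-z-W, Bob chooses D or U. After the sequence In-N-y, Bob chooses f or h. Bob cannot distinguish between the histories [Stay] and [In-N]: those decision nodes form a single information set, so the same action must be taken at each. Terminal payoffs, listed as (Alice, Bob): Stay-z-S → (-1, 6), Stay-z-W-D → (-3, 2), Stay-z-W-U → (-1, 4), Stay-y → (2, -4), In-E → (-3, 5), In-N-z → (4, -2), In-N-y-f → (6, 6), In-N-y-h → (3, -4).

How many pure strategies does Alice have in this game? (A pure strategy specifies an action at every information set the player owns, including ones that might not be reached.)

Alice owns the root with actions {Stay, In} — two choices.
Alice owns the node after In with actions {E, N} — two choices.
A pure strategy fixes one action at each information set independently, so the count is the product 2 × 2 = 4.
(For reference, Bob has 16 pure strategies, giving a 4×16 normal-form matrix.)

4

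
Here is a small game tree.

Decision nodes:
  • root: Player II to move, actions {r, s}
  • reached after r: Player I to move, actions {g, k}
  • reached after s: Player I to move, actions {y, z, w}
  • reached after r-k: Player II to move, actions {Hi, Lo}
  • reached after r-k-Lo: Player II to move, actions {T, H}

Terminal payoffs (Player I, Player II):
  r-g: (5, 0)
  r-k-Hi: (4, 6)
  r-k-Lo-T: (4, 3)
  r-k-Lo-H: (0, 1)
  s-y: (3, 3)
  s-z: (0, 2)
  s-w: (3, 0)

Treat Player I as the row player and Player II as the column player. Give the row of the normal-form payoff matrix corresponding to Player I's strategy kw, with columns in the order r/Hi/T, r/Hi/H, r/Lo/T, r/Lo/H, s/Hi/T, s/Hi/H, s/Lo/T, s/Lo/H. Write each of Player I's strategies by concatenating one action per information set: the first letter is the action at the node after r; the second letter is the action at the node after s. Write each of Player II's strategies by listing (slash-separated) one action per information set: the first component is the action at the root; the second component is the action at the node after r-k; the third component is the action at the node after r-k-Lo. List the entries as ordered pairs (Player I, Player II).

(4,6) (4,6) (4,3) (0,1) (3,0) (3,0) (3,0) (3,0)

vs r/Hi/T: Player II plays r → Player I plays k at [r] → Player II plays Hi at [r-k] → (4, 6)
vs r/Hi/H: Player II plays r → Player I plays k at [r] → Player II plays Hi at [r-k] → (4, 6)
vs r/Lo/T: Player II plays r → Player I plays k at [r] → Player II plays Lo at [r-k] → Player II plays T at [r-k-Lo] → (4, 3)
vs r/Lo/H: Player II plays r → Player I plays k at [r] → Player II plays Lo at [r-k] → Player II plays H at [r-k-Lo] → (0, 1)
vs s/Hi/T: Player II plays s → Player I plays w at [s] → (3, 0)
vs s/Hi/H: Player II plays s → Player I plays w at [s] → (3, 0)
vs s/Lo/T: Player II plays s → Player I plays w at [s] → (3, 0)
vs s/Lo/H: Player II plays s → Player I plays w at [s] → (3, 0)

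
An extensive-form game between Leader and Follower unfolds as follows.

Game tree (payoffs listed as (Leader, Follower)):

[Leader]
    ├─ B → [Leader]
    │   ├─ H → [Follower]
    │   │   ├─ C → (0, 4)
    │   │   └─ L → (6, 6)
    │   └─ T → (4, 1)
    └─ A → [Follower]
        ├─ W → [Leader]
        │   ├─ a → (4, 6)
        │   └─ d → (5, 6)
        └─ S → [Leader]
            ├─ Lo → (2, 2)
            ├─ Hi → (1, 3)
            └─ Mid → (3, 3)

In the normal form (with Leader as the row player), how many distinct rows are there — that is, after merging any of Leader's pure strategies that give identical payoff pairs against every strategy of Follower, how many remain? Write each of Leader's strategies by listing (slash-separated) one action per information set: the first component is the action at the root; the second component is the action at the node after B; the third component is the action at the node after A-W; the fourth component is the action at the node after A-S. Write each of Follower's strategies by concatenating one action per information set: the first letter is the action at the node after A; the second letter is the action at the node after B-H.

Leader has 24 pure strategies: B/H/a/Lo, B/H/a/Hi, B/H/a/Mid, B/H/d/Lo, B/H/d/Hi, B/H/d/Mid, B/T/a/Lo, B/T/a/Hi, B/T/a/Mid, B/T/d/Lo, B/T/d/Hi, B/T/d/Mid, A/H/a/Lo, A/H/a/Hi, A/H/a/Mid, A/H/d/Lo, A/H/d/Hi, A/H/d/Mid, A/T/a/Lo, A/T/a/Hi, A/T/a/Mid, A/T/d/Lo, A/T/d/Hi, A/T/d/Mid. Columns: WC, WL, SC, SL.
{B/H/a/Lo, B/H/a/Hi, B/H/a/Mid, B/H/d/Lo, B/H/d/Hi, B/H/d/Mid} → row (0,4) (6,6) (0,4) (6,6)
{B/T/a/Lo, B/T/a/Hi, B/T/a/Mid, B/T/d/Lo, B/T/d/Hi, B/T/d/Mid} → row (4,1) (4,1) (4,1) (4,1)
{A/H/a/Lo, A/T/a/Lo} → row (4,6) (4,6) (2,2) (2,2)
{A/H/a/Hi, A/T/a/Hi} → row (4,6) (4,6) (1,3) (1,3)
{A/H/a/Mid, A/T/a/Mid} → row (4,6) (4,6) (3,3) (3,3)
{A/H/d/Lo, A/T/d/Lo} → row (5,6) (5,6) (2,2) (2,2)
{A/H/d/Hi, A/T/d/Hi} → row (5,6) (5,6) (1,3) (1,3)
{A/H/d/Mid, A/T/d/Mid} → row (5,6) (5,6) (3,3) (3,3)
That's 8 distinct rows out of 24 strategies.

8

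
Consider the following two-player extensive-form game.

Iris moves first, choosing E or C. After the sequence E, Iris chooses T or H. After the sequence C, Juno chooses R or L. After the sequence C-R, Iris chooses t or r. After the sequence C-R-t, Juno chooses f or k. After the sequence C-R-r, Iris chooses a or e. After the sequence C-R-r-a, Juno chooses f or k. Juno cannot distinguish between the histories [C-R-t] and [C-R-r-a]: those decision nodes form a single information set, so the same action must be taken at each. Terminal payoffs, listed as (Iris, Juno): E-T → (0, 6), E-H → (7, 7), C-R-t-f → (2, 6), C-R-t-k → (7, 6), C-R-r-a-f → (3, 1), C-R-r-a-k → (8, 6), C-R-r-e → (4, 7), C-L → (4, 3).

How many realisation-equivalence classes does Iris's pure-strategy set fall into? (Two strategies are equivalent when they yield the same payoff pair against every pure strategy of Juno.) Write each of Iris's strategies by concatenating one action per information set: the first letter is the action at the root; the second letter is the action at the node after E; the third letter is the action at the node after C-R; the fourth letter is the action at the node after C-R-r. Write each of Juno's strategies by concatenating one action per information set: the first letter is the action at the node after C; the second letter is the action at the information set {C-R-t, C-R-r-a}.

5

Iris has 16 pure strategies: ETta, ETte, ETra, ETre, EHta, EHte, EHra, EHre, CTta, CTte, CTra, CTre, CHta, CHte, CHra, CHre. Columns: Rf, Rk, Lf, Lk.
{ETta, ETte, ETra, ETre} → row (0,6) (0,6) (0,6) (0,6)
{EHta, EHte, EHra, EHre} → row (7,7) (7,7) (7,7) (7,7)
{CTta, CTte, CHta, CHte} → row (2,6) (7,6) (4,3) (4,3)
{CTra, CHra} → row (3,1) (8,6) (4,3) (4,3)
{CTre, CHre} → row (4,7) (4,7) (4,3) (4,3)
That's 5 distinct rows out of 16 strategies.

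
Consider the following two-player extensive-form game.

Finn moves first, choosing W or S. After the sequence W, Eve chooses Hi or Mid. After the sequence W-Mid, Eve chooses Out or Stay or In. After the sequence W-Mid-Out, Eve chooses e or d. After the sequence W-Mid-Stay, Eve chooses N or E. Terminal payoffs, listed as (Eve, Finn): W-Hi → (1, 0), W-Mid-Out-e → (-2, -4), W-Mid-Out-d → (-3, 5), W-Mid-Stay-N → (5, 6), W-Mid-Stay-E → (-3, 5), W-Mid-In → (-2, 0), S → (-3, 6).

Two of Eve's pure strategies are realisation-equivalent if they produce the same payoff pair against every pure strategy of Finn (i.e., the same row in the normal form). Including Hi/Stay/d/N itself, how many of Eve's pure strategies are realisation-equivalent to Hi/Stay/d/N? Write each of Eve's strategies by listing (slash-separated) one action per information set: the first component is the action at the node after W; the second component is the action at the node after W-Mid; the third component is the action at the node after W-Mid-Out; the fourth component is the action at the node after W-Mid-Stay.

12

Row for Hi/Stay/d/N (columns W, S): (1,0) (-3,6).
Under Hi/Stay/d/N, Eve's choice at the node after W-Mid and at the node after W-Mid-Out and at the node after W-Mid-Stay can never be reached regardless of what Finn does, so varying those choices leaves every outcome unchanged.
Holding the reachable choices fixed and varying the unreachable ones freely already gives 3 × 2 × 2 = 12 equivalent strategies.
No other strategy reproduces this row, so those 12 are the full class: Hi/Out/e/N, Hi/Out/e/E, Hi/Out/d/N, Hi/Out/d/E, Hi/Stay/e/N, Hi/Stay/e/E, Hi/Stay/d/N, Hi/Stay/d/E, Hi/In/e/N, Hi/In/e/E, Hi/In/d/N, Hi/In/d/E.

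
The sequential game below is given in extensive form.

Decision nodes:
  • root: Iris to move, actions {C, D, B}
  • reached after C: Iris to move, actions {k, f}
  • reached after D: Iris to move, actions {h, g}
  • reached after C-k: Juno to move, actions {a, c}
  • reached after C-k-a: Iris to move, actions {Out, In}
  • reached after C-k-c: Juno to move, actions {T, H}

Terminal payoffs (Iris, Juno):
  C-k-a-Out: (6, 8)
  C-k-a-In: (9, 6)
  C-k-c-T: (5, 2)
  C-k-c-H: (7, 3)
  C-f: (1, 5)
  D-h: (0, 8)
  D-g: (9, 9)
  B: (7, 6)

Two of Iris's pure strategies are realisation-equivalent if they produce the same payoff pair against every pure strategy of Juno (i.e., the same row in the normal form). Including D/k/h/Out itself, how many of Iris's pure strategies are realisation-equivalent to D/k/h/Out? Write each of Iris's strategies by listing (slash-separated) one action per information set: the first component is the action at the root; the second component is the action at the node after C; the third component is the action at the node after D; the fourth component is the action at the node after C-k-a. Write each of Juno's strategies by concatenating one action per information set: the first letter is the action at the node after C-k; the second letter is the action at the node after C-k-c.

4

Row for D/k/h/Out (columns aT, aH, cT, cH): (0,8) (0,8) (0,8) (0,8).
Under D/k/h/Out, Iris's choice at the node after C and at the node after C-k-a can never be reached regardless of what Juno does, so varying those choices leaves every outcome unchanged.
Holding the reachable choices fixed and varying the unreachable ones freely already gives 2 × 2 = 4 equivalent strategies.
No other strategy reproduces this row, so those 4 are the full class: D/k/h/Out, D/k/h/In, D/f/h/Out, D/f/h/In.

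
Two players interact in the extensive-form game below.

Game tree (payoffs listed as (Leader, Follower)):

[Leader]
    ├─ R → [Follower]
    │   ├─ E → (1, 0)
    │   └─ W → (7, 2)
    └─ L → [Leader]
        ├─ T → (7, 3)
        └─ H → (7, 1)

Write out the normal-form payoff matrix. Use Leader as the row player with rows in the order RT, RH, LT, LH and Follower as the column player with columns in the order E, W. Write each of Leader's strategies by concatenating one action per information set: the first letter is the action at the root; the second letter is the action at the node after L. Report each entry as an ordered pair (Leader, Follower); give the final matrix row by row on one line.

RT: (1,0) (7,2) | RH: (1,0) (7,2) | LT: (7,3) (7,3) | LH: (7,1) (7,1)

Row RT: E→(1,0), W→(7,2)
Row RH: E→(1,0), W→(7,2)
Row LT: E→(7,3), W→(7,3)
Row LH: E→(7,1), W→(7,1)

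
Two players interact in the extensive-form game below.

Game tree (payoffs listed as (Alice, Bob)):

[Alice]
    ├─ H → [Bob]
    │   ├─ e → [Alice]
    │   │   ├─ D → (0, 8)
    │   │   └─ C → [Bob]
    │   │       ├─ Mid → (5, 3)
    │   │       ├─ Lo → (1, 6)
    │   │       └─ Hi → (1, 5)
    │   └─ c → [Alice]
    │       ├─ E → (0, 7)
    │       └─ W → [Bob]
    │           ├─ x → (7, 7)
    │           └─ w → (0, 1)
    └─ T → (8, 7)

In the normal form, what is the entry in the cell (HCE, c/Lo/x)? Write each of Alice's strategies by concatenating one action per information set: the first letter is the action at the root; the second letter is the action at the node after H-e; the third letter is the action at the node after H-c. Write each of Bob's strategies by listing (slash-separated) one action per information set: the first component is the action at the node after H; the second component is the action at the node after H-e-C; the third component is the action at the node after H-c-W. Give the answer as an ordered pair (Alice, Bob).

(0, 7)

Trace the play path from the root:
  Alice plays H
  Bob plays c at [H]
  Alice plays E at [H-c]
→ terminal payoff (0, 7).
(Alice's choice at the node after H-e is never reached on this path, so it doesn't affect the outcome.)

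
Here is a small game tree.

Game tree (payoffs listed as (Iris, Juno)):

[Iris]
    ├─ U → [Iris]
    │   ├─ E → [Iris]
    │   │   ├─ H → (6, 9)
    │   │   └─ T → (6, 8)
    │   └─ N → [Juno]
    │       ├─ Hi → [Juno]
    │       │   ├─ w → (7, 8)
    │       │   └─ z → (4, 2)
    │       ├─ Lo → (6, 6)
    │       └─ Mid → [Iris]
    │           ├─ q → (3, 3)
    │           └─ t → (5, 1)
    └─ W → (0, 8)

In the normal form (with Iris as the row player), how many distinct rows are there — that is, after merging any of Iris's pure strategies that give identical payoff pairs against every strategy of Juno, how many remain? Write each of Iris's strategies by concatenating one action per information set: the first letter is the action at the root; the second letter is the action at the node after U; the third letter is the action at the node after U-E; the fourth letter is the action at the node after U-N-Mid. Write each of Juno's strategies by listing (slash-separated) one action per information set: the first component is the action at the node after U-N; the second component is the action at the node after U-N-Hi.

5

Iris has 16 pure strategies: UEHq, UEHt, UETq, UETt, UNHq, UNHt, UNTq, UNTt, WEHq, WEHt, WETq, WETt, WNHq, WNHt, WNTq, WNTt. Columns: Hi/w, Hi/z, Lo/w, Lo/z, Mid/w, Mid/z.
{UEHq, UEHt} → row (6,9) (6,9) (6,9) (6,9) (6,9) (6,9)
{UETq, UETt} → row (6,8) (6,8) (6,8) (6,8) (6,8) (6,8)
{UNHq, UNTq} → row (7,8) (4,2) (6,6) (6,6) (3,3) (3,3)
{UNHt, UNTt} → row (7,8) (4,2) (6,6) (6,6) (5,1) (5,1)
{WEHq, WEHt, WETq, WETt, WNHq, WNHt, WNTq, WNTt} → row (0,8) (0,8) (0,8) (0,8) (0,8) (0,8)
That's 5 distinct rows out of 16 strategies.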